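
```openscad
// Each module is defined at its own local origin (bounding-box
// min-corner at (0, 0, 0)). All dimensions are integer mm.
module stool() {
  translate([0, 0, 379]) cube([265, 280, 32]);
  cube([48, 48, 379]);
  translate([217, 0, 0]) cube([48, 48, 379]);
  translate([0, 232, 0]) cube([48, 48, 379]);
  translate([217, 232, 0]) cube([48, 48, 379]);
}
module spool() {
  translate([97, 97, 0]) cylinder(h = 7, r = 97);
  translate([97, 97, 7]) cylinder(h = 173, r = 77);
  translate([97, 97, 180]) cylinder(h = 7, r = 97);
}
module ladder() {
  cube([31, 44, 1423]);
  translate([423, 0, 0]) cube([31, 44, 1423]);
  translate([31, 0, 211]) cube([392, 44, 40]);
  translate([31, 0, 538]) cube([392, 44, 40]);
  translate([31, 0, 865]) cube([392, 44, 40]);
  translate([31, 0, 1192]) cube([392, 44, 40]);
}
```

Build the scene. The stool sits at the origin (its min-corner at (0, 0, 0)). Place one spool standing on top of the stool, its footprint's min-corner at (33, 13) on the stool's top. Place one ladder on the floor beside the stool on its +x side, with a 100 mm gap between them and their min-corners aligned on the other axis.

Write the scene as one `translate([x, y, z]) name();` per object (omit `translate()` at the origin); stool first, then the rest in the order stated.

stool();
translate([33, 13, 411]) spool();
translate([365, 0, 0]) ladder();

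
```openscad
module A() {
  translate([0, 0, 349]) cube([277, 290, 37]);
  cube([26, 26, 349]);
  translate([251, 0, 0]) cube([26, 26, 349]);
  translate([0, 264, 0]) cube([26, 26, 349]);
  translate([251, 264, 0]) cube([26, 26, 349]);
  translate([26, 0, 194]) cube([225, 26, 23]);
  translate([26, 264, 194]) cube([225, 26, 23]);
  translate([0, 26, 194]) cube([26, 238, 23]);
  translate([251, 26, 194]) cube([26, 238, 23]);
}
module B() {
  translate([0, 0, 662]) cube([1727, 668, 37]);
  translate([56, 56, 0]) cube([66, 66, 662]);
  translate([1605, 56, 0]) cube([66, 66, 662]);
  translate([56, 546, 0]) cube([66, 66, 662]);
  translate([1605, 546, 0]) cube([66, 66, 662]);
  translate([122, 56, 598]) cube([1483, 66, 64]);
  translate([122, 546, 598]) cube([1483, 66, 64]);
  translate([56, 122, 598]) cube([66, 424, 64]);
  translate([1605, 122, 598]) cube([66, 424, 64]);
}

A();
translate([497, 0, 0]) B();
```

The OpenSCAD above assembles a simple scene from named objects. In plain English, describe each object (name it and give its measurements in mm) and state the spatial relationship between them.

A is a simple wooden stool: a rectangular seat 277 mm (x) by 290 mm (y), 37 mm thick, top face at z = 386 mm, on four square legs, each 26×26 mm in cross-section. The legs rest on z = 0, each flush with a corner of the seat. Four stretchers, 26 mm wide and 23 mm tall, connect adjacent legs with their undersides at z = 194 mm, each running between the inner faces of the legs it joins and aligned with the legs' outer faces on the other axis.

B is a rectangular dining table. The top is 1727×668×37 mm with its upper surface at z = 699 mm. It stands on four 66×66 mm square legs, each inset 56 mm from the nearest pair of top edges, running from the floor to the underside of the top. Four apron rails, 66 mm thick and 64 mm tall, run between adjacent legs with their top edges flush with the underside of the top and their outer faces flush with the legs' outer faces.

The table is on the floor beside the stool on its +x side.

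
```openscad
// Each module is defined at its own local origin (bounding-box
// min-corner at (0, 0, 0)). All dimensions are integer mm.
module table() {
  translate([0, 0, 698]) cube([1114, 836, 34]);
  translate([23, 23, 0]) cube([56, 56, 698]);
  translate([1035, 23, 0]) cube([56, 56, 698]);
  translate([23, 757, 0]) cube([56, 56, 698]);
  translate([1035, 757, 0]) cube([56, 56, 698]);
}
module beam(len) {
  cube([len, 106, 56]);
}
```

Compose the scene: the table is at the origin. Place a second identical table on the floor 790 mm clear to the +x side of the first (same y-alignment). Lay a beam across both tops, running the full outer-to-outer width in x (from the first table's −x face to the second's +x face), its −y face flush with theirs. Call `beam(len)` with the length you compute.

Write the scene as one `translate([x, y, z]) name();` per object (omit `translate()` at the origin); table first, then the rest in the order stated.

table();
translate([1904, 0, 0]) table();
translate([0, 0, 732]) beam(3018);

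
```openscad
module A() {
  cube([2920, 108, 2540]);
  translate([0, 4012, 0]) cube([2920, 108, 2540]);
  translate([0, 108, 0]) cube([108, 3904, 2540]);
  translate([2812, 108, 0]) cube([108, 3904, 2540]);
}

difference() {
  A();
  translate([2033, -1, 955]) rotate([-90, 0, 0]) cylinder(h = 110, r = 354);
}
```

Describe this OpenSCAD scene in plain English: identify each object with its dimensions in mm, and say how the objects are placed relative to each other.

A is a box-shaped house frame (walls only): outside footprint 2920×4120 mm, wall height 2540 mm, wall thickness 108 mm. The two y-facing walls run the full x-width; the two x-facing walls fit between the inner faces of the y-facing walls.

The house frame has a circular hole of radius 354 mm through its front wall, centred at (x = 2033, z = 955).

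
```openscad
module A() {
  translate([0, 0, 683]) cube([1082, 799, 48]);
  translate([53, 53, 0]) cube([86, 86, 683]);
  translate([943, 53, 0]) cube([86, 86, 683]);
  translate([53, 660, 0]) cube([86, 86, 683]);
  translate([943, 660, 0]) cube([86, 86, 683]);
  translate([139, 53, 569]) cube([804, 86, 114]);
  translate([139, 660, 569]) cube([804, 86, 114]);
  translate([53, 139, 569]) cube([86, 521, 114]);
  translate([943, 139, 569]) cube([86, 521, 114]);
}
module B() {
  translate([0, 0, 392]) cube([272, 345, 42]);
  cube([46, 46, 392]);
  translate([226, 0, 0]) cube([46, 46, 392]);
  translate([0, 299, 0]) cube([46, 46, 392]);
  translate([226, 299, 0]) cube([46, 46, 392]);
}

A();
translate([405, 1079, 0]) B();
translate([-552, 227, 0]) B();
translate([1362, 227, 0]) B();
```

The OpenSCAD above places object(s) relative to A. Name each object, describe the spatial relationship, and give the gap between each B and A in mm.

A is a table. B is a stool. Three stools sit around the table at the +y, −x, +x sides. The gap between each stool and the table is 280 mm.

Each stool's nearest face is 280 mm from the table's bounding box.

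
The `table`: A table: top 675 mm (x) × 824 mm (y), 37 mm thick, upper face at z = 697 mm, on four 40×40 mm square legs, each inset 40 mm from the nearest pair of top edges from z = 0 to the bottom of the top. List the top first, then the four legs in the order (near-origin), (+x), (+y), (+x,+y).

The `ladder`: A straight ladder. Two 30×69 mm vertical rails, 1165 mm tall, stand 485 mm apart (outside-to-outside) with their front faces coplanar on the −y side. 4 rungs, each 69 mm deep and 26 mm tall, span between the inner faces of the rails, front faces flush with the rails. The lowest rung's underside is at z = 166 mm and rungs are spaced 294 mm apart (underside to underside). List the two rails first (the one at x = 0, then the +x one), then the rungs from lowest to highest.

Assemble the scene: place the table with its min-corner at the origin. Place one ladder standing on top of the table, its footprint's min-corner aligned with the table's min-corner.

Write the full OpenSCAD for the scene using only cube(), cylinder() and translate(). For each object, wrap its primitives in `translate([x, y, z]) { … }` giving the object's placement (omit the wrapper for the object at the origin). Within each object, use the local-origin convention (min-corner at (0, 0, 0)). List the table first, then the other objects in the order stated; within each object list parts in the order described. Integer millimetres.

translate([0, 0, 660]) cube([675, 824, 37]);
translate([40, 40, 0]) cube([40, 40, 660]);
translate([595, 40, 0]) cube([40, 40, 660]);
translate([40, 744, 0]) cube([40, 40, 660]);
translate([595, 744, 0]) cube([40, 40, 660]);
translate([0, 0, 697]) {
  cube([30, 69, 1165]);
  translate([455, 0, 0]) cube([30, 69, 1165]);
  translate([30, 0, 166]) cube([425, 69, 26]);
  translate([30, 0, 460]) cube([425, 69, 26]);
  translate([30, 0, 754]) cube([425, 69, 26]);
  translate([30, 0, 1048]) cube([425, 69, 26]);
}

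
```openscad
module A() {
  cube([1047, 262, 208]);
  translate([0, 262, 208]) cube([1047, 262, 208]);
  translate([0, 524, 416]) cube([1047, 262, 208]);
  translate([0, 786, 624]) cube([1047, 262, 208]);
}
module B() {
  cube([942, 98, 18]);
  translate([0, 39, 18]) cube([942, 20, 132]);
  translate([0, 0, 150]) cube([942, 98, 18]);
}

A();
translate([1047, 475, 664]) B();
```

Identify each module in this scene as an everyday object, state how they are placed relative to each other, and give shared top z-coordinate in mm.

Both tops at z = 832 mm.

A is a staircase. B is an I-beam. The I-beam is beside the staircase with their tops flush at z = 832. The shared top z-coordinate is 832 mm.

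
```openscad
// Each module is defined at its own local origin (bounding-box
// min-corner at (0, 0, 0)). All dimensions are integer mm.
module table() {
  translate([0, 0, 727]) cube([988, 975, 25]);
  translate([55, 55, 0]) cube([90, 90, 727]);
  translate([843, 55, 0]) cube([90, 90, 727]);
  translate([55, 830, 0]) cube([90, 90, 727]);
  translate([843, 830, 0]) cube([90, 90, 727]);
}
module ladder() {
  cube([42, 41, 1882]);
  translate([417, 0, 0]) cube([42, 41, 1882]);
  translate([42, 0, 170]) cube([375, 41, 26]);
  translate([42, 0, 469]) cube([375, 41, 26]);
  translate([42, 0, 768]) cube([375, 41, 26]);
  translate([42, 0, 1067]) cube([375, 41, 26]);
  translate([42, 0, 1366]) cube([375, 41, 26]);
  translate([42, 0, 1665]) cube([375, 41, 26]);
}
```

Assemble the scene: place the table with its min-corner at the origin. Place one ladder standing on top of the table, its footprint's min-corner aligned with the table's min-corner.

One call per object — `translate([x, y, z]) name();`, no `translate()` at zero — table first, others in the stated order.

table();
translate([0, 0, 752]) ladder();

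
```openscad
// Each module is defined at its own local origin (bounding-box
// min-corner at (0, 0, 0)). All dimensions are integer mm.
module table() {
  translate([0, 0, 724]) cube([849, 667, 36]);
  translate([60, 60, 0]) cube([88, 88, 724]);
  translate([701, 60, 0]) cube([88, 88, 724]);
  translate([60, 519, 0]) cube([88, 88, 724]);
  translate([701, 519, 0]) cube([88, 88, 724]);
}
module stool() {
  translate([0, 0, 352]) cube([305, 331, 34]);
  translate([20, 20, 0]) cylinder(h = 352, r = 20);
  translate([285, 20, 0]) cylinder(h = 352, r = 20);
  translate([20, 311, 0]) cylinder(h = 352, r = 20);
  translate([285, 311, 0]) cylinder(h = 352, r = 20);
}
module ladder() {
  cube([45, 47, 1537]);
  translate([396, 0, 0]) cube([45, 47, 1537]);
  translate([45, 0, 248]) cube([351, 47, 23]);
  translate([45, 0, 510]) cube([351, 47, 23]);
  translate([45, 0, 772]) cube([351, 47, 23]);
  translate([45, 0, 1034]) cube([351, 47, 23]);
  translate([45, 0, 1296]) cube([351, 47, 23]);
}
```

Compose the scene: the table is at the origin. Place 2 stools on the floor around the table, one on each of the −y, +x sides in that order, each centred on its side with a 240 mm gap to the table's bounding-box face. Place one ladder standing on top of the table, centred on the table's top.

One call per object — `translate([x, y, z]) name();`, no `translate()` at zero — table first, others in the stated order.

table();
translate([272, -571, 0]) stool();
translate([1089, 168, 0]) stool();
translate([204, 310, 760]) ladder();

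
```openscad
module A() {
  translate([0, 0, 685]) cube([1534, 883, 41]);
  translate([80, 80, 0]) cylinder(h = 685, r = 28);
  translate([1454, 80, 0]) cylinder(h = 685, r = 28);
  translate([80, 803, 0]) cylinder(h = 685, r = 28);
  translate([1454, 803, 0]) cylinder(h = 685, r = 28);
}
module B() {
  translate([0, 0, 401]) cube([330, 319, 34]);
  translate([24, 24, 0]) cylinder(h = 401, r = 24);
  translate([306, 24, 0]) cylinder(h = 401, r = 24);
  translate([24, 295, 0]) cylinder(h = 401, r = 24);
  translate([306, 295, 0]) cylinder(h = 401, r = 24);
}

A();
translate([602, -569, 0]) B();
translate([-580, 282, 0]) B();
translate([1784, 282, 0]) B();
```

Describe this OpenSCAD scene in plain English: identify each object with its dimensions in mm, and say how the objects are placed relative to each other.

A is a table: top 1534 mm (x) × 883 mm (y), 41 mm thick, upper face at z = 726 mm, on four round legs of 56 mm diameter, each leg's bounding box inset 52 mm from the nearest pair of top edges, running from z = 0 to the bottom of the top.

B is a simple wooden stool: a rectangular seat 330 mm (x) by 319 mm (y), 34 mm thick, top face at z = 435 mm, on four round legs, each 48 mm in diameter. The legs rest on z = 0, each leg's axis is inset half a diameter from the nearest pair of seat edges (so the leg's bounding box is flush with the corner).

Three stools sit around the table at the −y, −x, +x sides.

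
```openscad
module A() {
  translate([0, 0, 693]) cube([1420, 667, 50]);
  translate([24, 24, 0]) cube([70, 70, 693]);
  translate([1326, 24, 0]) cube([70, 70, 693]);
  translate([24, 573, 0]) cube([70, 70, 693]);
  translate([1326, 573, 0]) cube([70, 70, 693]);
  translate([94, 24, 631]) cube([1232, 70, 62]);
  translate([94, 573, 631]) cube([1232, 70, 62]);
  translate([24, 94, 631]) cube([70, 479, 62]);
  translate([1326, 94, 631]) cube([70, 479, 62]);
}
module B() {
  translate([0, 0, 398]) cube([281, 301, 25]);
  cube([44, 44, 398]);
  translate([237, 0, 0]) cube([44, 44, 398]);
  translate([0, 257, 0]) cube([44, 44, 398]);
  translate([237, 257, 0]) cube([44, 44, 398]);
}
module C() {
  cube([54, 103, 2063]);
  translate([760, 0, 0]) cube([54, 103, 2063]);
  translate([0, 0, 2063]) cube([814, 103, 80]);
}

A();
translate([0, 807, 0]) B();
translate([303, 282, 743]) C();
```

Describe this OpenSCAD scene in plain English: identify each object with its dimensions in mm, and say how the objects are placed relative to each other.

A is a rectangular dining table. The top is 1420×667×50 mm with its upper surface at z = 743 mm. It stands on four 70×70 mm square legs, each inset 24 mm from the nearest pair of top edges, running from the floor to the underside of the top. Four apron rails, 70 mm thick and 62 mm tall, run between adjacent legs with their top edges flush with the underside of the top and their outer faces flush with the legs' outer faces.

B is a four-legged stool. The seat is 281×301 mm, 25 mm thick, top at z = 423 mm. It stands on four square legs, each 44×44 mm in cross-section, from z = 0 to the seat underside, each flush with a corner of the seat.

C is a door frame. The clear opening is 706 mm wide and 2063 mm high. Two 54 mm wide jambs, 103 mm deep, stand either side of the opening from the floor to the top of the opening. A 80 mm thick head sits across the top of both jambs, spanning the full outside width of the frame.

The stool is on the floor beside the table on its +y side. The door frame is on top of the table, centred.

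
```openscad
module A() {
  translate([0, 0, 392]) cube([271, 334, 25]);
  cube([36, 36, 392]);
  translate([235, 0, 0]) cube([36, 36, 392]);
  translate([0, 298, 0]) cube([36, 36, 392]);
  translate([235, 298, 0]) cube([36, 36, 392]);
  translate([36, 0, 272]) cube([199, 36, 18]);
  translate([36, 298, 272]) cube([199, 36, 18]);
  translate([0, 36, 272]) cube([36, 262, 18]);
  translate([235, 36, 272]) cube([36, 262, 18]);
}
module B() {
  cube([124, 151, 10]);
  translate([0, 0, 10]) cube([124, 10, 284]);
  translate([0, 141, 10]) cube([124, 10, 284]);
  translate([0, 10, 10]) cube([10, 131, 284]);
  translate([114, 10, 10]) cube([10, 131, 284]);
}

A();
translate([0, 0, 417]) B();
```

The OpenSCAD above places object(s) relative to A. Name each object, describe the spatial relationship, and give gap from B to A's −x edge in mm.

A is a stool. B is an open box. The open box is on top of the stool. The gap from the open box to the stool's −x edge is 0 mm.

The open box's min-x is at 0; the stool's min-x is 0; gap = 0 mm.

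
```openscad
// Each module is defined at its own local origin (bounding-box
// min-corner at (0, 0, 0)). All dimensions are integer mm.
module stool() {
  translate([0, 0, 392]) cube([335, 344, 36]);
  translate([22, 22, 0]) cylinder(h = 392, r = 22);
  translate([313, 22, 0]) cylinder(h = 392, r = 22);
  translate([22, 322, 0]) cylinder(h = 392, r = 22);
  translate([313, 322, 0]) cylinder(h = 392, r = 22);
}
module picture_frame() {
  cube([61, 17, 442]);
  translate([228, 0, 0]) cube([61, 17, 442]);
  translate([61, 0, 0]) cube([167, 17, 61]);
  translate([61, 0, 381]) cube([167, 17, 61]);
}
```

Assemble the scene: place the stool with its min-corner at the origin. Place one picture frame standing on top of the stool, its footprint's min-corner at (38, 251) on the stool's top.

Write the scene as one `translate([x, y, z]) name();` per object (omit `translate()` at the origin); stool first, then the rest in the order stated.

stool();
translate([38, 251, 428]) picture_frame();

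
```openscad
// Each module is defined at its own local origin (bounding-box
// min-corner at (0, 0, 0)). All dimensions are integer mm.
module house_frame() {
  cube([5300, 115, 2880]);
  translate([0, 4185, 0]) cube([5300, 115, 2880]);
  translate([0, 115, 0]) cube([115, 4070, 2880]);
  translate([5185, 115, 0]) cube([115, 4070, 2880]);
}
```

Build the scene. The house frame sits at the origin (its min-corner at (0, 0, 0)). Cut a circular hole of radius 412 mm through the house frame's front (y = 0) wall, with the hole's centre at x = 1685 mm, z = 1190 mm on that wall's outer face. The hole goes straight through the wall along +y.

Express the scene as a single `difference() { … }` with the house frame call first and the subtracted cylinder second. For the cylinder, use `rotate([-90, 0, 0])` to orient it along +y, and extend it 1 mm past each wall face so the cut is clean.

difference() {
  house_frame();
  translate([1685, -1, 1190]) rotate([-90, 0, 0]) cylinder(h = 117, r = 412);
}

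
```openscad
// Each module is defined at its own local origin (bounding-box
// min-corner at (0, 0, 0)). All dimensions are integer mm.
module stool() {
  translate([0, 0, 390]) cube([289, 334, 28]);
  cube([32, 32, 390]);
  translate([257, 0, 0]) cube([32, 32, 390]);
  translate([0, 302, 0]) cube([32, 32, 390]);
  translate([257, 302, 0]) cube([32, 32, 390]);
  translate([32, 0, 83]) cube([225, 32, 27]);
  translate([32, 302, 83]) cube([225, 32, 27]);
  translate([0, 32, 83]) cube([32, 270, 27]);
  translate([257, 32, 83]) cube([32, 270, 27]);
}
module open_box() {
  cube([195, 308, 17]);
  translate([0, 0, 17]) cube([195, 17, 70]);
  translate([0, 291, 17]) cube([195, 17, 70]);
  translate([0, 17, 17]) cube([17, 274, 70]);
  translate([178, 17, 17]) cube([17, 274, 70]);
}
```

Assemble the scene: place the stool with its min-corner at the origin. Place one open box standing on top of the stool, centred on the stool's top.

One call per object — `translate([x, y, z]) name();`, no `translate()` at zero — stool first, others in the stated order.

stool();
translate([47, 13, 418]) open_box();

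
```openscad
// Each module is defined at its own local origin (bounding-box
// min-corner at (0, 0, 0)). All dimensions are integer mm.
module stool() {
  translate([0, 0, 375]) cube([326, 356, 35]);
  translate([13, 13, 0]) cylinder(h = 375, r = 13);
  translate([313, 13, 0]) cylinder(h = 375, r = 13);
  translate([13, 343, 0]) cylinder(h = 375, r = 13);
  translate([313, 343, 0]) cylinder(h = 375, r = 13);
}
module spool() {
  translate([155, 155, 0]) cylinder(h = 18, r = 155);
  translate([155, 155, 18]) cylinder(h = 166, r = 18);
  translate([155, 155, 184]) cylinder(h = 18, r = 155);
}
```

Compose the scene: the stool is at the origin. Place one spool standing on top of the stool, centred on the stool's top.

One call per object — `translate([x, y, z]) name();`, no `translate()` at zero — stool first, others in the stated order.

stool();
translate([8, 23, 410]) spool();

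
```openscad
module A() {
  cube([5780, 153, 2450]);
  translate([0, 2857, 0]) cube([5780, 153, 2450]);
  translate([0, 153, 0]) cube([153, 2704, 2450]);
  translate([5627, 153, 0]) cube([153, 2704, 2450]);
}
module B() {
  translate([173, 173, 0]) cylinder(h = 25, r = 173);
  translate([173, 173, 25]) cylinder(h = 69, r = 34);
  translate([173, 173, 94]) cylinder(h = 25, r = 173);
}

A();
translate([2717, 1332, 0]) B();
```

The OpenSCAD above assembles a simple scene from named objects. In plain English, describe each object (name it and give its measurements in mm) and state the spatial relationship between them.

A is a box-shaped house frame (walls only): outside footprint 5780×3010 mm, wall height 2450 mm, wall thickness 153 mm. The two y-facing walls run the full x-width; the two x-facing walls fit between the inner faces of the y-facing walls.

B is a spool: two coaxial disc flanges of radius 173 mm and thickness 25 mm, joined by a core cylinder of radius 34 mm and height 69 mm. The lower flange rests on z = 0 and the three cylinders share a vertical axis.

The spool sits inside the house frame, centred.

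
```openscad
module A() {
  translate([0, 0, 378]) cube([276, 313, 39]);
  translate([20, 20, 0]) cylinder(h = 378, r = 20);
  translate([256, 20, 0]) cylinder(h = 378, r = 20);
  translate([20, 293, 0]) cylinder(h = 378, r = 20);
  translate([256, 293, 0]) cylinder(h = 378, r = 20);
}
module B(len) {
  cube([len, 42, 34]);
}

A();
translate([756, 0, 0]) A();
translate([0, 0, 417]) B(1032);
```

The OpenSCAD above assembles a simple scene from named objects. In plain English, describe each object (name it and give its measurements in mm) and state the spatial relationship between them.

A is a four-legged stool. The seat is 276×313 mm, 39 mm thick, top at z = 417 mm. It stands on four round legs, each 40 mm in diameter, from z = 0 to the seat underside, each leg's axis is inset half a diameter from the nearest pair of seat edges (so the leg's bounding box is flush with the corner).

B is a rectangular beam 1032 mm long (x), 42 mm deep (y), 34 mm thick (z).

The beam spans the tops of two stools placed 480 mm apart, resting at z = 417 mm.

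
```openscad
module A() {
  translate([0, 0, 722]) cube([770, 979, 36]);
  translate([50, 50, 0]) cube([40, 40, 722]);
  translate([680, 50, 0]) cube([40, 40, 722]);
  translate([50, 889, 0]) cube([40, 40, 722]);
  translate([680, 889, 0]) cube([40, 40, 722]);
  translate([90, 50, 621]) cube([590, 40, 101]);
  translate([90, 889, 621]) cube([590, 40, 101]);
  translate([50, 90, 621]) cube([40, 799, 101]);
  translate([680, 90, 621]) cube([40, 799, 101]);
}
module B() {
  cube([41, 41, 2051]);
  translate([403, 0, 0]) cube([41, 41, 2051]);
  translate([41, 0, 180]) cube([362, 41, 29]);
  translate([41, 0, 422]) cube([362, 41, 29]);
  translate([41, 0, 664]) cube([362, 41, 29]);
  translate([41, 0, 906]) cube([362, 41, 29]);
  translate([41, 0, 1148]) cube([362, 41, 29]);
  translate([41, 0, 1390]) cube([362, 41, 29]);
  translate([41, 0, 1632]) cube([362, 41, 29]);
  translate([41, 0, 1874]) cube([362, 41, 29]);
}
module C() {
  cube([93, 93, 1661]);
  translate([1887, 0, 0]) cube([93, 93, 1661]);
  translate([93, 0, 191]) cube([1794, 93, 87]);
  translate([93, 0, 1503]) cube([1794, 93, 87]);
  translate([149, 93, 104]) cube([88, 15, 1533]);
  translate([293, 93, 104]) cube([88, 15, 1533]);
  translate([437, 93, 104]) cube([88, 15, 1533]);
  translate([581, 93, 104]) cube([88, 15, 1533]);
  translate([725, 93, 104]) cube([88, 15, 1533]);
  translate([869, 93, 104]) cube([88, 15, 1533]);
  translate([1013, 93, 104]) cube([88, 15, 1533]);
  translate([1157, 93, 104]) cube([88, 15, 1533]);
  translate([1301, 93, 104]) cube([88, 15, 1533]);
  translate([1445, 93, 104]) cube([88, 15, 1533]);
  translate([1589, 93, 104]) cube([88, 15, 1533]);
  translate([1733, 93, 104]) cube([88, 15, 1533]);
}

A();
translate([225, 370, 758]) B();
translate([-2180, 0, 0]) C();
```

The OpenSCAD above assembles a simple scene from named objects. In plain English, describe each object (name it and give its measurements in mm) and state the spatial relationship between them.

A is a rectangular dining table. The top is 770×979×36 mm with its upper surface at z = 758 mm. It stands on four 40×40 mm square legs, each inset 50 mm from the nearest pair of top edges, running from the floor to the underside of the top. Four apron rails, 40 mm thick and 101 mm tall, run between adjacent legs with their top edges flush with the underside of the top and their outer faces flush with the legs' outer faces.

B is a wooden ladder with two side rails of 41×41 mm section and 2051 mm height, set 444 mm apart overall. Between them run 8 rectangular rungs (41 mm deep, 29 mm thick), front faces flush with the rails' −y face. The bottom of the first rung is 180 mm above the floor and each subsequent rung is 242 mm higher than the one below.

C is a fence section. Two 93×93 mm posts, 1661 mm tall, stand on the floor with a clear span of 1794 mm between their inner faces. Two horizontal rails of 93×87 mm section span the gap between the posts with their undersides at z = 191 mm and z = 1503 mm, flush with the posts' −y face. 12 pickets, each 88 mm wide, 15 mm thick and 1533 mm tall, are fixed to the +y face of the rails with their bottoms at z = 104 mm, evenly spaced across the span with equal gaps (rounded down to the nearest mm) at the −x end and between each pair — any rounding remainder accumulates at the +x end.

The ladder is on top of the table. The fence section is on the floor beside the table on its −x side.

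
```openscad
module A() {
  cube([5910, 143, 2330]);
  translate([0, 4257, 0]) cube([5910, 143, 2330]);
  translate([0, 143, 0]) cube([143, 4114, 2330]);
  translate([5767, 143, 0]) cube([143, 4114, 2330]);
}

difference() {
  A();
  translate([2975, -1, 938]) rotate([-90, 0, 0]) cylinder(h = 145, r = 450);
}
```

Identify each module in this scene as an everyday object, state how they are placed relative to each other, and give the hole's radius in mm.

A is a house frame. The house frame has a circular hole through its front wall. The hole's radius is 450 mm.

The subtracted cylinder has r = 450 mm.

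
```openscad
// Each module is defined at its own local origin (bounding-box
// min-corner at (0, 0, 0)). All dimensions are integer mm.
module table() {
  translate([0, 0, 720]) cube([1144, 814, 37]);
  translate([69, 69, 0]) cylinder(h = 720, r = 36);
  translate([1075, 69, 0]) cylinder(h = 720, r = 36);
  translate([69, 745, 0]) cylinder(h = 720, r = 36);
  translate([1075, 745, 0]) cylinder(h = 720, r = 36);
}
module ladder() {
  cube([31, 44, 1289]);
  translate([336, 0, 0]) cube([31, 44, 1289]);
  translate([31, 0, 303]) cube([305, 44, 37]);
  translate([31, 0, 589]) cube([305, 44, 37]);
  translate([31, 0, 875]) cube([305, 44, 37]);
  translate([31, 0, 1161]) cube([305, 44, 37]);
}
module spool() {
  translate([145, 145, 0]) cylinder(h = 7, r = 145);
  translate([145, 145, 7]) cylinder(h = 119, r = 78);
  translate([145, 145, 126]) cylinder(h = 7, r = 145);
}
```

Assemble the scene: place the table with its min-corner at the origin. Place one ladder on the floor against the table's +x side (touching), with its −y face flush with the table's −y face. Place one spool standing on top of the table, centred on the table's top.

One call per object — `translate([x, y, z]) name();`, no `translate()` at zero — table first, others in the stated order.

table();
translate([1144, 0, 0]) ladder();
translate([427, 262, 757]) spool();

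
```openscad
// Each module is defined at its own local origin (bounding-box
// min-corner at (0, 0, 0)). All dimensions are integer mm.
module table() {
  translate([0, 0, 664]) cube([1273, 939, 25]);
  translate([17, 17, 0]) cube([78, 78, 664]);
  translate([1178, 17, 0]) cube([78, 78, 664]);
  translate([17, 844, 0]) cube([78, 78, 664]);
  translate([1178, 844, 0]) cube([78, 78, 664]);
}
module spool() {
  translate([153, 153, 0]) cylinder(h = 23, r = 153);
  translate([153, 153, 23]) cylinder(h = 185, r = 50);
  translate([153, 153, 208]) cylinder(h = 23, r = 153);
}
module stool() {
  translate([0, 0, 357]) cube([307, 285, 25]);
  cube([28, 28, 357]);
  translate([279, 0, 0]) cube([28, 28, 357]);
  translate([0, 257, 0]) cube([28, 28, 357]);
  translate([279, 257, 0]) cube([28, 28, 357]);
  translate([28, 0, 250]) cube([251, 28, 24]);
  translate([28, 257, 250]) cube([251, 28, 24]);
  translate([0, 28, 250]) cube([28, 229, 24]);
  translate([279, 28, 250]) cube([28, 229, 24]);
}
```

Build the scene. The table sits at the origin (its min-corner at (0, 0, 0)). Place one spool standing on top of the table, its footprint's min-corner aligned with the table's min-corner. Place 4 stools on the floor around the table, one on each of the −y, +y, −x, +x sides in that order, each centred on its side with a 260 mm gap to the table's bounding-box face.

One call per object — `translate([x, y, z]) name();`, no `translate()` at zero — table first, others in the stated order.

table();
translate([0, 0, 689]) spool();
translate([483, -545, 0]) stool();
translate([483, 1199, 0]) stool();
translate([-567, 327, 0]) stool();
translate([1533, 327, 0]) stool();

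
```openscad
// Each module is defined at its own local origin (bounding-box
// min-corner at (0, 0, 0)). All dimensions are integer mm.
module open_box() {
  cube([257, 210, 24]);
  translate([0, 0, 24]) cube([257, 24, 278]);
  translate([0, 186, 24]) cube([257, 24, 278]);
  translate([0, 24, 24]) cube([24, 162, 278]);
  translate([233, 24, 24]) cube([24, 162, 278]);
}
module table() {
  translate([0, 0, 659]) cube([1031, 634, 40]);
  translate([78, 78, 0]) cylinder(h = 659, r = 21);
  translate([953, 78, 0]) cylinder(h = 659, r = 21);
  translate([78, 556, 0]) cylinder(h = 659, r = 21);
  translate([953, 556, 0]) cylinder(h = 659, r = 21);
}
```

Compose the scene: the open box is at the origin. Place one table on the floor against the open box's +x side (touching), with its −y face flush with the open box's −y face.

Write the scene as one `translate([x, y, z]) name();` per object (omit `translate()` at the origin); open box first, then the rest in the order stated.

open_box();
translate([257, 0, 0]) table();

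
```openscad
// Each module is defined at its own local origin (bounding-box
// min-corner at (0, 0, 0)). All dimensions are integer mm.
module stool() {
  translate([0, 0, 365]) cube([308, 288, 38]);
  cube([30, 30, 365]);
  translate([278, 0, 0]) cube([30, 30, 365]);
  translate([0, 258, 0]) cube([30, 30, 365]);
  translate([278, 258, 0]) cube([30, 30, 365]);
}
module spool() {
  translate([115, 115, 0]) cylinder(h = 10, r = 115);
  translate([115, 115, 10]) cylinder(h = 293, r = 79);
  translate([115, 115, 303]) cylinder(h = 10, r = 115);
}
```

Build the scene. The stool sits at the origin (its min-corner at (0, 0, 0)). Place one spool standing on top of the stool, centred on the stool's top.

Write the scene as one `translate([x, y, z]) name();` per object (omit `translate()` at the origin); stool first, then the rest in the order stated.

stool();
translate([39, 29, 403]) spool();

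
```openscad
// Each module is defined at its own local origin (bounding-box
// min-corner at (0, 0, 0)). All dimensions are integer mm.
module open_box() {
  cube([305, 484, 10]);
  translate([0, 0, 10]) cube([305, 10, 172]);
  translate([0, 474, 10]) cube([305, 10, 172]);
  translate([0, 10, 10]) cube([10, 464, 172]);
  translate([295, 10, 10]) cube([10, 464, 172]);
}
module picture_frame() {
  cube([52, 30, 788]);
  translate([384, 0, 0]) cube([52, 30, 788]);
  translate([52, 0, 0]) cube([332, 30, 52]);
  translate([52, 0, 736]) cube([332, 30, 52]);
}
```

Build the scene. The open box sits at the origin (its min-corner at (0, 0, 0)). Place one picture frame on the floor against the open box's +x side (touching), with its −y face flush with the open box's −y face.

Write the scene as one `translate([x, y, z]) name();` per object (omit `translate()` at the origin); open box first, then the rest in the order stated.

open_box();
translate([305, 0, 0]) picture_frame();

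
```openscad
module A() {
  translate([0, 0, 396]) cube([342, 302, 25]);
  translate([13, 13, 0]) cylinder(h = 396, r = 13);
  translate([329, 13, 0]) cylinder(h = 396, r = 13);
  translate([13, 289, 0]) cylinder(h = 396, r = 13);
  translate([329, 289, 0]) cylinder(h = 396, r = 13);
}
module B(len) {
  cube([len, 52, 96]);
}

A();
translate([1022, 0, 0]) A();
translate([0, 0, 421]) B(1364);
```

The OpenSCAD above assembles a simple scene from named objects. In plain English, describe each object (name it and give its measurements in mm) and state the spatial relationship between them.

A is a four-legged stool. The seat is 342×302 mm, 25 mm thick, top at z = 421 mm. It stands on four round legs, each 26 mm in diameter, from z = 0 to the seat underside, each leg's axis is inset half a diameter from the nearest pair of seat edges (so the leg's bounding box is flush with the corner).

B is a rectangular beam 1364 mm long (x), 52 mm deep (y), 96 mm thick (z).

The beam spans the tops of two stools placed 680 mm apart, resting at z = 421 mm.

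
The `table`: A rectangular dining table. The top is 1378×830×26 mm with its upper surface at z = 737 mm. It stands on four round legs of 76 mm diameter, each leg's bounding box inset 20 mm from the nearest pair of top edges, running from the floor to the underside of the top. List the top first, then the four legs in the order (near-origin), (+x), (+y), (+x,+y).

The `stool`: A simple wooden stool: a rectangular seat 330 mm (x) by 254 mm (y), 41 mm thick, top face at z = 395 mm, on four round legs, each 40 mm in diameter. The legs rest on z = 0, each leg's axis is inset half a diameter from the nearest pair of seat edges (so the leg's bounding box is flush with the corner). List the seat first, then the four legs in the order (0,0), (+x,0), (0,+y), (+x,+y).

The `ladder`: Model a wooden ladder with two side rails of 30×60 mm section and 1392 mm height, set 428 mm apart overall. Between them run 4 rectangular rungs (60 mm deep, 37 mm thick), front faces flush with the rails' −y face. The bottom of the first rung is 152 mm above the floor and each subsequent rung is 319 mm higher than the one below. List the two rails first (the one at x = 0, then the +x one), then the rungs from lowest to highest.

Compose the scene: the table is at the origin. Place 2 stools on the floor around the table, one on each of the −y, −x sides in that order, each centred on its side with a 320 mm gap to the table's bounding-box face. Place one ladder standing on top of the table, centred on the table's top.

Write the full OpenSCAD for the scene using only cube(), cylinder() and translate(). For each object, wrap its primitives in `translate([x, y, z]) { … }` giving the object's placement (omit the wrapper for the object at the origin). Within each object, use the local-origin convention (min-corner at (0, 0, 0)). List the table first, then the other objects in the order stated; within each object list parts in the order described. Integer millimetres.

translate([0, 0, 711]) cube([1378, 830, 26]);
translate([58, 58, 0]) cylinder(h = 711, r = 38);
translate([1320, 58, 0]) cylinder(h = 711, r = 38);
translate([58, 772, 0]) cylinder(h = 711, r = 38);
translate([1320, 772, 0]) cylinder(h = 711, r = 38);
translate([524, -574, 0]) {
  translate([0, 0, 354]) cube([330, 254, 41]);
  translate([20, 20, 0]) cylinder(h = 354, r = 20);
  translate([310, 20, 0]) cylinder(h = 354, r = 20);
  translate([20, 234, 0]) cylinder(h = 354, r = 20);
  translate([310, 234, 0]) cylinder(h = 354, r = 20);
}
translate([-650, 288, 0]) {
  translate([0, 0, 354]) cube([330, 254, 41]);
  translate([20, 20, 0]) cylinder(h = 354, r = 20);
  translate([310, 20, 0]) cylinder(h = 354, r = 20);
  translate([20, 234, 0]) cylinder(h = 354, r = 20);
  translate([310, 234, 0]) cylinder(h = 354, r = 20);
}
translate([475, 385, 737]) {
  cube([30, 60, 1392]);
  translate([398, 0, 0]) cube([30, 60, 1392]);
  translate([30, 0, 152]) cube([368, 60, 37]);
  translate([30, 0, 471]) cube([368, 60, 37]);
  translate([30, 0, 790]) cube([368, 60, 37]);
  translate([30, 0, 1109]) cube([368, 60, 37]);
}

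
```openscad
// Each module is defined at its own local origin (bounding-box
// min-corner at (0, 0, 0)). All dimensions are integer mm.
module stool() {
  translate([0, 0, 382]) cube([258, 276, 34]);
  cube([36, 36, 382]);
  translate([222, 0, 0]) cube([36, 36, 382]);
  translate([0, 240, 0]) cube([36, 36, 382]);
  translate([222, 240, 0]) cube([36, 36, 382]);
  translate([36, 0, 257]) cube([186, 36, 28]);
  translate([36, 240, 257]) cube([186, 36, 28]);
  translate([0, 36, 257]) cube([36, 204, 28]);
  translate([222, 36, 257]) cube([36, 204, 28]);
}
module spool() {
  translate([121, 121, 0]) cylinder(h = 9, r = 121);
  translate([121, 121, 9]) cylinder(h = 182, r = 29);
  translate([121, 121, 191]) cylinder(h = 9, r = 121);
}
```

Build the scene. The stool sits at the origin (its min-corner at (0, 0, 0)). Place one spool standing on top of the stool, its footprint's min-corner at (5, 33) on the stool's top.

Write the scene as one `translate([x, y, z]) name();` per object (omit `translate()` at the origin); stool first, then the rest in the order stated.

stool();
translate([5, 33, 416]) spool();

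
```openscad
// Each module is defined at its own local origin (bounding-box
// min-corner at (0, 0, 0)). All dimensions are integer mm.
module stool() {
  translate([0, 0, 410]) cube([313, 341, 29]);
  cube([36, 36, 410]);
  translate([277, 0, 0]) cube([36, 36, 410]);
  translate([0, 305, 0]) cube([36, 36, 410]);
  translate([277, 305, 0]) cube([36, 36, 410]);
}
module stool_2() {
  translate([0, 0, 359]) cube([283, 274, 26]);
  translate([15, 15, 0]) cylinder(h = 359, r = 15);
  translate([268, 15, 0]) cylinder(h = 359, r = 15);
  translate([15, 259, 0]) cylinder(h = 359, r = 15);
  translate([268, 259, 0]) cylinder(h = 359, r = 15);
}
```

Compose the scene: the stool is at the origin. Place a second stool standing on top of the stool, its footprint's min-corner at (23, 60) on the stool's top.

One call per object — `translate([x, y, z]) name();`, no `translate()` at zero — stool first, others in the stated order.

stool();
translate([23, 60, 439]) stool_2();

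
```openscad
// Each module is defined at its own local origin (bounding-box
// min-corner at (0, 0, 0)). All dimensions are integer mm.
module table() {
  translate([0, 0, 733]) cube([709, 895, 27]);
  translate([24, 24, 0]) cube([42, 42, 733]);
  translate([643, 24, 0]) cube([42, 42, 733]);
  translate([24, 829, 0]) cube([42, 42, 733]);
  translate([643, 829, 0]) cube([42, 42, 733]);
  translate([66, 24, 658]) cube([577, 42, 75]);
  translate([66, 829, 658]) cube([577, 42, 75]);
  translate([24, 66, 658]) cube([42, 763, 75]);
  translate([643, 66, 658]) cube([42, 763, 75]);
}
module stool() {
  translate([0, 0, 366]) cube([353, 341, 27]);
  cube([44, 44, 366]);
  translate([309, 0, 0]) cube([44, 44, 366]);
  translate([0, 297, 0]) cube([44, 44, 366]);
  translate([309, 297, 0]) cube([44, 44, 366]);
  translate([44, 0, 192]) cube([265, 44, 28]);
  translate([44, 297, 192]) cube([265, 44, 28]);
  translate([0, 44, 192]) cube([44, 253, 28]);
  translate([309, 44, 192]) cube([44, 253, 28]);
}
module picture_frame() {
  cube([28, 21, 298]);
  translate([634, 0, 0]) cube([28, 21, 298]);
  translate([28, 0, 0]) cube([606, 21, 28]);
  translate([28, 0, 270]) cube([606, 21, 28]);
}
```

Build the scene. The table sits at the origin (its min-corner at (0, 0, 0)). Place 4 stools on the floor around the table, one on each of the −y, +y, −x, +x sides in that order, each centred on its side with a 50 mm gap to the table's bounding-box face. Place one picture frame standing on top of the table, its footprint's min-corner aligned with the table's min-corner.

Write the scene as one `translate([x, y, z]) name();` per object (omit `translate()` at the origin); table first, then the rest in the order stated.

table();
translate([178, -391, 0]) stool();
translate([178, 945, 0]) stool();
translate([-403, 277, 0]) stool();
translate([759, 277, 0]) stool();
translate([0, 0, 760]) picture_frame();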